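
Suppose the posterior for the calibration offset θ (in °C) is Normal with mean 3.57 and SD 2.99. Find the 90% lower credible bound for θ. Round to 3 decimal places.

-0.262

Need L with P(θ ≥ L) = 0.90: L = 3.57 − z_{0.1}·2.99.
z = 1.282; L = 3.57 − 1.282 × 2.99 = -0.262.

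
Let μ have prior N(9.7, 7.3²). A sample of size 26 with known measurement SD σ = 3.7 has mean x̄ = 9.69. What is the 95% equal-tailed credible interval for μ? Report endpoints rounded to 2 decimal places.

[8.27, 11.11]

Posterior precision = 1/7.3² + 26/3.7² = 0.0188 + 1.8992 = 1.9180, so posterior SD = 0.7221.
Posterior mean = (9.7/7.3² + 26·9.69/3.7²) / 1.9180 = 9.6901.
Interval: 9.6901 ± 1.960 × 0.7221 → [8.27, 11.11].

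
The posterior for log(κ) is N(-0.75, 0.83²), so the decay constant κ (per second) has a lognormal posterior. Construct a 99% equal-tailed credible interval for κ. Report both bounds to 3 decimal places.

On the log scale the 99% interval is -0.75 ± 2.576 × 0.83 = [-2.8879, 1.3879].
Exponentiate: [e^-2.8879, e^1.3879] = [0.056, 4.007].

[0.056, 4.007]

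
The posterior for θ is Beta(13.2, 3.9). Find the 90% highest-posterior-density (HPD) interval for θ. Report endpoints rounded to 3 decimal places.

[0.619, 0.932]

The posterior is unimodal and skewed, so the HPD interval has equal density at both endpoints and is the shortest 90% interval.
Solving f(0.619) = f(0.932) with F(0.932) − F(0.619) = 0.90 gives [0.619, 0.932].
For comparison, the equal-tailed interval is [0.593, 0.914]; the HPD is narrower and shifted toward the mode.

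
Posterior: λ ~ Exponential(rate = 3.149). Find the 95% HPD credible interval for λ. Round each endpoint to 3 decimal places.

The exponential density is strictly decreasing on [0, ∞), so the HPD interval is anchored at 0: [0, q] with P(λ ≤ q) = 0.95.
q = −ln(1 − 0.95) / 3.149 = 2.9957 / 3.149 = 0.951.

[0.000, 0.951]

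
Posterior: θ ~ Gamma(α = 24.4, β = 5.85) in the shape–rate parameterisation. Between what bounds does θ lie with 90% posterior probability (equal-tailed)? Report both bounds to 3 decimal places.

Posterior: Gamma(shape 24.4, rate 5.85).
Equal-tailed 90% interval: Gamma(24.4, 5.85) quantiles at 0.05 and 0.95.
Posterior mean ≈ 4.171, SD ≈ 0.844; a Normal approximation gives roughly [2.782, 5.560].
Exact: lower = 2.886; upper = 5.650.

[2.886, 5.650]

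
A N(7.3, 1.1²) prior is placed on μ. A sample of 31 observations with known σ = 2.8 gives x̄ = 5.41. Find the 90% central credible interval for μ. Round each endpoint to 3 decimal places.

Posterior precision = 1/1.1² + 31/2.8² = 0.8264 + 3.9541 = 4.7805, so posterior SD = 0.4574.
Posterior mean = (7.3/1.1² + 31·5.41/2.8²) / 4.7805 = 5.7367.
Interval: 5.7367 ± 1.645 × 0.4574 → [4.984, 6.489].

[4.984, 6.489]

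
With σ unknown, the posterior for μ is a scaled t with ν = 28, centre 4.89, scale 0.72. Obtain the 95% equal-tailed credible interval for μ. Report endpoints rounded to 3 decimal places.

[3.415, 6.365]

The t_28 distribution is symmetric; the 95% interval is 4.89 ± t·0.72 with t_{0.975,28} = 2.048.
Half-width: 2.048 × 0.72 = 1.475.
4.89 − 1.475 = 3.415; 4.89 + 1.475 = 6.365.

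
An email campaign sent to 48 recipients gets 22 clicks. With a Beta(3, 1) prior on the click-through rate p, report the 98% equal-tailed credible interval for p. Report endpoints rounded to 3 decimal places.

[0.324, 0.640]

Posterior: Beta(3+22, 1+26) = Beta(25, 27).
Equal-tailed 98% interval: the 0.01 and 0.99 quantiles of Beta(25, 27).
Posterior mean ≈ 0.481, SD ≈ 0.069; a Normal approximation gives roughly [0.321, 0.640].
Exact: F⁻¹(0.01) = 0.324; F⁻¹(0.99) = 0.640.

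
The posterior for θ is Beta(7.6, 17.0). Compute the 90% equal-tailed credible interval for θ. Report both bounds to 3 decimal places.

[0.168, 0.468]

Posterior: Beta(7.6, 17.0).
Equal-tailed 90% interval: the 0.05 and 0.95 quantiles of Beta(7.6, 17.0).
Posterior mean ≈ 0.309, SD ≈ 0.091; a Normal approximation gives roughly [0.159, 0.459].
Exact: F⁻¹(0.05) = 0.168; F⁻¹(0.95) = 0.468.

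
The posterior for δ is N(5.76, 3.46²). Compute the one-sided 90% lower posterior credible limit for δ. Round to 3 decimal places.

Need L with P(δ ≥ L) = 0.90: L = 5.76 − z_{0.1}·3.46.
z = 1.282; L = 5.76 − 1.282 × 3.46 = 1.326.

1.326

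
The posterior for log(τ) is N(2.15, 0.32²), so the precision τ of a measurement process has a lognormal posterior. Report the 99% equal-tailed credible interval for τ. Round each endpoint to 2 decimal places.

[3.76, 19.58]

On the log scale the 99% interval is 2.15 ± 2.576 × 0.32 = [1.3257, 2.9743].
Exponentiate: [e^1.3257, e^2.9743] = [3.76, 19.58].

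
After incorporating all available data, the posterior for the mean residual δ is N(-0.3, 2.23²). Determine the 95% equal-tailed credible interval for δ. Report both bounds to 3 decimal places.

The posterior is symmetric, so the 95% equal-tailed interval is δ = -0.3 ± z·2.23 with z = 1.960.
Half-width: 1.960 × 2.23 = 4.371.
-0.3 − 4.371 = -4.671; -0.3 + 4.371 = 4.071.

[-4.671, 4.071]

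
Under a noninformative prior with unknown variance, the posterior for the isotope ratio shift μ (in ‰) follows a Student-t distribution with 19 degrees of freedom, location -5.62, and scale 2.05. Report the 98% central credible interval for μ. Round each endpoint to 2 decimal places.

The t_19 distribution is symmetric; the 98% interval is -5.62 ± t·2.05 with t_{0.99,19} = 2.539.
Half-width: 2.539 × 2.05 = 5.21.
-5.62 − 5.21 = -10.83; -5.62 + 5.21 = -0.41.

[-10.83, -0.41]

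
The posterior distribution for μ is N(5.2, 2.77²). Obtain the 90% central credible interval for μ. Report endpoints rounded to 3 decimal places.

[0.644, 9.756]

The posterior is symmetric, so the 90% equal-tailed interval is μ = 5.2 ± z·2.77 with z = 1.645.
Half-width: 1.645 × 2.77 = 4.556.
5.2 − 4.556 = 0.644; 5.2 + 4.556 = 9.756.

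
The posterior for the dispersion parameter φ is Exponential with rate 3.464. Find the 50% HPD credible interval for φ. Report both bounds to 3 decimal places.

The exponential density is strictly decreasing on [0, ∞), so the HPD interval is anchored at 0: [0, q] with P(φ ≤ q) = 0.50.
q = −ln(1 − 0.50) / 3.464 = 0.6931 / 3.464 = 0.200.

[0.000, 0.200]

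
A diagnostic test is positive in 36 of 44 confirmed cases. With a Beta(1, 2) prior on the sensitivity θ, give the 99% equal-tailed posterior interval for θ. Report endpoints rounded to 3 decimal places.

[0.616, 0.914]

Posterior: Beta(1+36, 2+8) = Beta(37, 10).
Equal-tailed 99% interval: the 0.005 and 0.995 quantiles of Beta(37, 10).
Posterior mean ≈ 0.787, SD ≈ 0.059; a Normal approximation gives roughly [0.635, 0.939].
Exact: F⁻¹(0.005) = 0.616; F⁻¹(0.995) = 0.914.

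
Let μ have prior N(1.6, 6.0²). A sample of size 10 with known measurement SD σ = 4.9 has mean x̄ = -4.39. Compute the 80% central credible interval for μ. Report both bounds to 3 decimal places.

[-5.938, -2.093]

Posterior precision = 1/6.0² + 10/4.9² = 0.0278 + 0.4165 = 0.4443, so posterior SD = 1.5003.
Posterior mean = (1.6/6.0² + 10·-4.39/4.9²) / 0.4443 = -4.0155.
Interval: -4.0155 ± 1.282 × 1.5003 → [-5.938, -2.093].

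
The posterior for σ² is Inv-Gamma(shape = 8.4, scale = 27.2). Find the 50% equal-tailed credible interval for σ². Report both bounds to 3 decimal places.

[2.684, 4.312]

Inverse-Gamma(8.4, 27.2) quantiles: F⁻¹(0.25) and F⁻¹(0.75).
Equivalently, 1/σ² ~ Gamma(8.4, rate = 27.2); invert its 0.75 and 0.25 quantiles.
Posterior mean ≈ 3.676, SD ≈ 1.453; a Normal approximation gives roughly [2.696, 4.656].
Exact: lower = 2.684; upper = 4.312.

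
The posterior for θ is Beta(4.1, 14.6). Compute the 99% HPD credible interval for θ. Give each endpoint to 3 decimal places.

The posterior is unimodal and skewed, so the HPD interval has equal density at both endpoints and is the shortest 99% interval.
Solving f(0.032) = f(0.479) with F(0.479) − F(0.032) = 0.99 gives [0.032, 0.479].
For comparison, the equal-tailed interval is [0.043, 0.501]; the HPD is narrower and shifted toward the mode.

[0.032, 0.479]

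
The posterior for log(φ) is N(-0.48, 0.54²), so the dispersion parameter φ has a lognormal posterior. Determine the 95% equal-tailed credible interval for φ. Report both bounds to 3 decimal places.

On the log scale the 95% interval is -0.48 ± 1.960 × 0.54 = [-1.5384, 0.5784].
Exponentiate: [e^-1.5384, e^0.5784] = [0.215, 1.783].

[0.215, 1.783]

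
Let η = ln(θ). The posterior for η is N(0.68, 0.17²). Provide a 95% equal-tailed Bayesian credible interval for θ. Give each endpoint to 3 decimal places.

[1.415, 2.754]

On the log scale the 95% interval is 0.68 ± 1.960 × 0.17 = [0.3468, 1.0132].
Exponentiate: [e^0.3468, e^1.0132] = [1.415, 2.754].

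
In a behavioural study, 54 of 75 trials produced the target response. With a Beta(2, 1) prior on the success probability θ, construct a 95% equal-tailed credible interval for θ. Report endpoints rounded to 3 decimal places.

Posterior: Beta(2+54, 1+21) = Beta(56, 22).
Equal-tailed 95% interval: the 0.025 and 0.975 quantiles of Beta(56, 22).
Posterior mean ≈ 0.718, SD ≈ 0.051; a Normal approximation gives roughly [0.619, 0.817].
Exact: F⁻¹(0.025) = 0.614; F⁻¹(0.975) = 0.812.

[0.614, 0.812]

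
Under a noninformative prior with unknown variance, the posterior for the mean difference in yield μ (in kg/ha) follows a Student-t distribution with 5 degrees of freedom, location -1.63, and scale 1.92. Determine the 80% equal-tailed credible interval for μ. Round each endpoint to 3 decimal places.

The t_5 distribution is symmetric; the 80% interval is -1.63 ± t·1.92 with t_{0.9,5} = 1.476.
Half-width: 1.476 × 1.92 = 2.834.
-1.63 − 2.834 = -4.464; -1.63 + 2.834 = 1.204.

[-4.464, 1.204]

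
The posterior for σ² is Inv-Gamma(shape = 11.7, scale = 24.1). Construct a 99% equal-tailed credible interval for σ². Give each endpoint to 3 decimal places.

Inverse-Gamma(11.7, 24.1) quantiles: F⁻¹(0.005) and F⁻¹(0.995).
Equivalently, 1/σ² ~ Gamma(11.7, rate = 24.1); invert its 0.995 and 0.005 quantiles.
Posterior mean ≈ 2.252, SD ≈ 0.723; a Normal approximation gives roughly [0.390, 4.115].
Exact: lower = 1.078; upper = 5.068.

[1.078, 5.068]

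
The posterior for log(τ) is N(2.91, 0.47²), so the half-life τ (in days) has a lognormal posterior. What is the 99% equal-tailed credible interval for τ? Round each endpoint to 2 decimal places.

On the log scale the 99% interval is 2.91 ± 2.576 × 0.47 = [1.6994, 4.1206].
Exponentiate: [e^1.6994, e^4.1206] = [5.47, 61.60].

[5.47, 61.60]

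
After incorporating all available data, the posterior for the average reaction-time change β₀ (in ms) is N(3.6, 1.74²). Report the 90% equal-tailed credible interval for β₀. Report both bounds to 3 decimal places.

The posterior is symmetric, so the 90% equal-tailed interval is β₀ = 3.6 ± z·1.74 with z = 1.645.
Half-width: 1.645 × 1.74 = 2.862.
3.6 − 2.862 = 0.738; 3.6 + 2.862 = 6.462.

[0.738, 6.462]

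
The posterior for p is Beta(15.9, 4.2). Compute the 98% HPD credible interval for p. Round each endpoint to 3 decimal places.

The posterior is unimodal and skewed, so the HPD interval has equal density at both endpoints and is the shortest 98% interval.
Solving f(0.573) = f(0.962) with F(0.962) − F(0.573) = 0.98 gives [0.573, 0.962].
For comparison, the equal-tailed interval is [0.551, 0.949]; the HPD is narrower and shifted toward the mode.

[0.573, 0.962]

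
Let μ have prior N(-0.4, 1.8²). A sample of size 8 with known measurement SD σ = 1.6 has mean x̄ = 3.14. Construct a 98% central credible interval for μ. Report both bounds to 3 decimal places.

[1.566, 4.077]

Posterior precision = 1/1.8² + 8/1.6² = 0.3086 + 3.1250 = 3.4336, so posterior SD = 0.5397.
Posterior mean = (-0.4/1.8² + 8·3.14/1.6²) / 3.4336 = 2.8218.
Interval: 2.8218 ± 2.326 × 0.5397 → [1.566, 4.077].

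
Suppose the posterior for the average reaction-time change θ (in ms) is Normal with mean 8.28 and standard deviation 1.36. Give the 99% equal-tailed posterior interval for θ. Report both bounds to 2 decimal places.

The posterior is symmetric, so the 99% equal-tailed interval is θ = 8.28 ± z·1.36 with z = 2.576.
Half-width: 2.576 × 1.36 = 3.50.
8.28 − 3.50 = 4.78; 8.28 + 3.50 = 11.78.

[4.78, 11.78]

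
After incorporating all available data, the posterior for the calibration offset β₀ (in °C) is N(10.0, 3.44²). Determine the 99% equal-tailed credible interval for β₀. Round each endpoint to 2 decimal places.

[1.14, 18.86]

The posterior is symmetric, so the 99% equal-tailed interval is β₀ = 10.0 ± z·3.44 with z = 2.576.
Half-width: 2.576 × 3.44 = 8.86.
10.0 − 8.86 = 1.14; 10.0 + 8.86 = 18.86.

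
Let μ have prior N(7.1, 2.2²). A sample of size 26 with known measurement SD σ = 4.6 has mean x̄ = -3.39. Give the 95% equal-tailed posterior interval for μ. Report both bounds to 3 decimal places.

[-3.516, -0.244]

Posterior precision = 1/2.2² + 26/4.6² = 0.2066 + 1.2287 = 1.4353, so posterior SD = 0.8347.
Posterior mean = (7.1/2.2² + 26·-3.39/4.6²) / 1.4353 = -1.8800.
Interval: -1.8800 ± 1.960 × 0.8347 → [-3.516, -0.244].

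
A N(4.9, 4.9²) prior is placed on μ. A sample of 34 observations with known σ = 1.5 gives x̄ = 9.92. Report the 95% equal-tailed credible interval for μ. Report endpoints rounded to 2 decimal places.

[9.40, 10.41]

Posterior precision = 1/4.9² + 34/1.5² = 0.0416 + 15.1111 = 15.1528, so posterior SD = 0.2569.
Posterior mean = (4.9/4.9² + 34·9.92/1.5²) / 15.1528 = 9.9062.
Interval: 9.9062 ± 1.960 × 0.2569 → [9.40, 10.41].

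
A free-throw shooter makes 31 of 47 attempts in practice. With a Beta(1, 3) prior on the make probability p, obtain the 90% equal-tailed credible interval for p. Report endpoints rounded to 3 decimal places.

Posterior: Beta(1+31, 3+16) = Beta(32, 19).
Equal-tailed 90% interval: the 0.05 and 0.95 quantiles of Beta(32, 19).
Posterior mean ≈ 0.627, SD ≈ 0.067; a Normal approximation gives roughly [0.517, 0.738].
Exact: F⁻¹(0.05) = 0.514; F⁻¹(0.95) = 0.735.

[0.514, 0.735]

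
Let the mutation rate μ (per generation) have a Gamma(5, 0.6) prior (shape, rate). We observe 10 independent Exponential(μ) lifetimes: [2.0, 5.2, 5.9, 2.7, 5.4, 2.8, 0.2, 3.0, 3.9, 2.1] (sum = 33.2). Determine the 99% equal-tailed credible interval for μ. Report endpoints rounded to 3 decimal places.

[0.204, 0.794]

Posterior: Gamma(5+10, 0.6+33.2) = Gamma(15, 33.8) (shape, rate).
Equal-tailed 99% interval: Gamma(15, 33.8) quantiles at 0.005 and 0.995.
Posterior mean ≈ 0.444, SD ≈ 0.115; a Normal approximation gives roughly [0.149, 0.739].
Exact: lower = 0.204; upper = 0.794.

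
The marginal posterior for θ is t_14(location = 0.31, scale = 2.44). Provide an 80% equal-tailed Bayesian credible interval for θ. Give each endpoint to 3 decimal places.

The t_14 distribution is symmetric; the 80% interval is 0.31 ± t·2.44 with t_{0.9,14} = 1.345.
Half-width: 1.345 × 2.44 = 3.282.
0.31 − 3.282 = -2.972; 0.31 + 3.282 = 3.592.

[-2.972, 3.592]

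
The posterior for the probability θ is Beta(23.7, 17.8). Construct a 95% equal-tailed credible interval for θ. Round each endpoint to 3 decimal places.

[0.420, 0.716]

Posterior: Beta(23.7, 17.8).
Equal-tailed 95% interval: the 0.025 and 0.975 quantiles of Beta(23.7, 17.8).
Posterior mean ≈ 0.571, SD ≈ 0.076; a Normal approximation gives roughly [0.422, 0.720].
Exact: F⁻¹(0.025) = 0.420; F⁻¹(0.975) = 0.716.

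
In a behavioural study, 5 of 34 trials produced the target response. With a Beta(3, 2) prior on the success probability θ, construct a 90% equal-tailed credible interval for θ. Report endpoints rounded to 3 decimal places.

[0.109, 0.318]

Posterior: Beta(3+5, 2+29) = Beta(8, 31).
Equal-tailed 90% interval: the 0.05 and 0.95 quantiles of Beta(8, 31).
Posterior mean ≈ 0.205, SD ≈ 0.064; a Normal approximation gives roughly [0.100, 0.310].
Exact: F⁻¹(0.05) = 0.109; F⁻¹(0.95) = 0.318.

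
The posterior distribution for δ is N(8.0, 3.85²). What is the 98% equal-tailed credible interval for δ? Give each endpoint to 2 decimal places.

[-0.96, 16.96]

The posterior is symmetric, so the 98% equal-tailed interval is δ = 8.0 ± z·3.85 with z = 2.326.
Half-width: 2.326 × 3.85 = 8.96.
8.0 − 8.96 = -0.96; 8.0 + 8.96 = 16.96.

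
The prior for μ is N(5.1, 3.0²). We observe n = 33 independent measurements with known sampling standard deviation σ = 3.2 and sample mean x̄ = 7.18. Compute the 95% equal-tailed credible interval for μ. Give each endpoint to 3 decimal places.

[6.037, 8.184]

Posterior precision = 1/3.0² + 33/3.2² = 0.1111 + 3.2227 = 3.3338, so posterior SD = 0.5477.
Posterior mean = (5.1/3.0² + 33·7.18/3.2²) / 3.3338 = 7.1107.
Interval: 7.1107 ± 1.960 × 0.5477 → [6.037, 8.184].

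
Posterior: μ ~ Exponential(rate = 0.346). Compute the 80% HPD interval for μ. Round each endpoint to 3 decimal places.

The exponential density is strictly decreasing on [0, ∞), so the HPD interval is anchored at 0: [0, q] with P(μ ≤ q) = 0.80.
q = −ln(1 − 0.80) / 0.346 = 1.6094 / 0.346 = 4.652.

[0.000, 4.652]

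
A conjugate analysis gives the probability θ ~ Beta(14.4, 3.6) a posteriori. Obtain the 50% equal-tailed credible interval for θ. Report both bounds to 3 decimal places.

Posterior: Beta(14.4, 3.6).
Equal-tailed 50% interval: the 0.25 and 0.75 quantiles of Beta(14.4, 3.6).
Posterior mean ≈ 0.800, SD ≈ 0.092; a Normal approximation gives roughly [0.738, 0.862].
Exact: F⁻¹(0.25) = 0.743; F⁻¹(0.75) = 0.868.

[0.743, 0.868]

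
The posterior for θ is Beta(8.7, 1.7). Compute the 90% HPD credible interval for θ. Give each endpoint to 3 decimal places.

The posterior is unimodal and skewed, so the HPD interval has equal density at both endpoints and is the shortest 90% interval.
Solving f(0.681) = f(0.995) with F(0.995) − F(0.681) = 0.90 gives [0.681, 0.995].
For comparison, the equal-tailed interval is [0.625, 0.974]; the HPD is narrower and shifted toward the mode.

[0.681, 0.995]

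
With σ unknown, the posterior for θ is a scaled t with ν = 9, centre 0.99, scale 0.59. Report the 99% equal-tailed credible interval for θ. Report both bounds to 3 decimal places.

The t_9 distribution is symmetric; the 99% interval is 0.99 ± t·0.59 with t_{0.995,9} = 3.250.
Half-width: 3.250 × 0.59 = 1.917.
0.99 − 1.917 = -0.927; 0.99 + 1.917 = 2.907.

[-0.927, 2.907]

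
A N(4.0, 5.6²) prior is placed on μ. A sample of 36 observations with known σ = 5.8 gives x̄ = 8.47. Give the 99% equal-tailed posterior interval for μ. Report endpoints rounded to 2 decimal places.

Posterior precision = 1/5.6² + 36/5.8² = 0.0319 + 1.0702 = 1.1020, so posterior SD = 0.9526.
Posterior mean = (4.0/5.6² + 36·8.47/5.8²) / 1.1020 = 8.3407.
Interval: 8.3407 ± 2.576 × 0.9526 → [5.89, 10.79].

[5.89, 10.79]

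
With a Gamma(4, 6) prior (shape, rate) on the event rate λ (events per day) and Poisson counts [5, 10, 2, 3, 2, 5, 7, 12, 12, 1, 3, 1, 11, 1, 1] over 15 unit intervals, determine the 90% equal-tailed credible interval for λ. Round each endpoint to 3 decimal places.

[3.137, 4.536]

Posterior: Gamma(4+76, 6+15) = Gamma(80, 21) (shape, rate).
Equal-tailed 90% interval: Gamma(80, 21) quantiles at 0.05 and 0.95.
Posterior mean ≈ 3.810, SD ≈ 0.426; a Normal approximation gives roughly [3.109, 4.510].
Exact: lower = 3.137; upper = 4.536.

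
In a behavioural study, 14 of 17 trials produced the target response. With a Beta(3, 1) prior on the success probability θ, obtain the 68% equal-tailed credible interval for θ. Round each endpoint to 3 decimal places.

Posterior: Beta(3+14, 1+3) = Beta(17, 4).
Equal-tailed 68% interval: the 0.16 and 0.84 quantiles of Beta(17, 4).
Posterior mean ≈ 0.810, SD ≈ 0.084; a Normal approximation gives roughly [0.726, 0.893].
Exact: F⁻¹(0.16) = 0.726; F⁻¹(0.84) = 0.893.

[0.726, 0.893]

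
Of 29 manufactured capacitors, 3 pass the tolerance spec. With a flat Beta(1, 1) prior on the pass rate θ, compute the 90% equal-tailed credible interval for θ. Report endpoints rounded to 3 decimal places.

[0.047, 0.239]

Posterior: Beta(1+3, 1+26) = Beta(4, 27).
Equal-tailed 90% interval: the 0.05 and 0.95 quantiles of Beta(4, 27).
Posterior mean ≈ 0.129, SD ≈ 0.059; a Normal approximation gives roughly [0.032, 0.227].
Exact: F⁻¹(0.05) = 0.047; F⁻¹(0.95) = 0.239.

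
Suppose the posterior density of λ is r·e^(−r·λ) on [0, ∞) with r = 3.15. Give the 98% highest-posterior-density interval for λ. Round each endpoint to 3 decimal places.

The exponential density is strictly decreasing on [0, ∞), so the HPD interval is anchored at 0: [0, q] with P(λ ≤ q) = 0.98.
q = −ln(1 − 0.98) / 3.15 = 3.9120 / 3.15 = 1.242.

[0.000, 1.242]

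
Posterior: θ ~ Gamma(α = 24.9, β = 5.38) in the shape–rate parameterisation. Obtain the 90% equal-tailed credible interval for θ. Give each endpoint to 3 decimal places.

Posterior: Gamma(shape 24.9, rate 5.38).
Equal-tailed 90% interval: Gamma(24.9, 5.38) quantiles at 0.05 and 0.95.
Posterior mean ≈ 4.628, SD ≈ 0.928; a Normal approximation gives roughly [3.103, 6.154].
Exact: lower = 3.215; upper = 6.252.

[3.215, 6.252]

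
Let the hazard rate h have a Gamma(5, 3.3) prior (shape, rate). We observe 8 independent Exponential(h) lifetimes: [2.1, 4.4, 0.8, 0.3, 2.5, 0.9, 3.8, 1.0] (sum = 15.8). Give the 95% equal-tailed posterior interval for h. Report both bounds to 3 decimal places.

Posterior: Gamma(5+8, 3.3+15.8) = Gamma(13, 19.1) (shape, rate).
Equal-tailed 95% interval: Gamma(13, 19.1) quantiles at 0.025 and 0.975.
Posterior mean ≈ 0.681, SD ≈ 0.189; a Normal approximation gives roughly [0.311, 1.051].
Exact: lower = 0.362; upper = 1.097.

[0.362, 1.097]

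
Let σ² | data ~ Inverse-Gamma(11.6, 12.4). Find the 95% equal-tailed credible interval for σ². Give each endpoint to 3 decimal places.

[0.647, 2.096]

Inverse-Gamma(11.6, 12.4) quantiles: F⁻¹(0.025) and F⁻¹(0.975).
Equivalently, 1/σ² ~ Gamma(11.6, rate = 12.4); invert its 0.975 and 0.025 quantiles.
Posterior mean ≈ 1.170, SD ≈ 0.378; a Normal approximation gives roughly [0.430, 1.910].
Exact: lower = 0.647; upper = 2.096.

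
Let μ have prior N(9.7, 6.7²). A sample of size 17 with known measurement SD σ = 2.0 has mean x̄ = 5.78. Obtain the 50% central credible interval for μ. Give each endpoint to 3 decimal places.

Posterior precision = 1/6.7² + 17/2.0² = 0.0223 + 4.2500 = 4.2723, so posterior SD = 0.4838.
Posterior mean = (9.7/6.7² + 17·5.78/2.0²) / 4.2723 = 5.8004.
Interval: 5.8004 ± 0.674 × 0.4838 → [5.474, 6.127].

[5.474, 6.127]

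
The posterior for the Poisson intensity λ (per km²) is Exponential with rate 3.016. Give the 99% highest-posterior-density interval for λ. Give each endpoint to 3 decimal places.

The exponential density is strictly decreasing on [0, ∞), so the HPD interval is anchored at 0: [0, q] with P(λ ≤ q) = 0.99.
q = −ln(1 − 0.99) / 3.016 = 4.6052 / 3.016 = 1.527.

[0.000, 1.527]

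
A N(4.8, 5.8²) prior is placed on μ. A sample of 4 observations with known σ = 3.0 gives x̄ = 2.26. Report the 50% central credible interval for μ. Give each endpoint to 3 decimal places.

[1.440, 3.399]

Posterior precision = 1/5.8² + 4/3.0² = 0.0297 + 0.4444 = 0.4742, so posterior SD = 1.4522.
Posterior mean = (4.8/5.8² + 4·2.26/3.0²) / 0.4742 = 2.4192.
Interval: 2.4192 ± 0.674 × 1.4522 → [1.440, 3.399].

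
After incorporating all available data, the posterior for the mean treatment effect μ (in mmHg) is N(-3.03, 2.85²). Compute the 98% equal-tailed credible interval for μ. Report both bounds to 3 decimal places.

[-9.660, 3.600]

The posterior is symmetric, so the 98% equal-tailed interval is μ = -3.03 ± z·2.85 with z = 2.326.
Half-width: 2.326 × 2.85 = 6.630.
-3.03 − 6.630 = -9.660; -3.03 + 6.630 = 3.600.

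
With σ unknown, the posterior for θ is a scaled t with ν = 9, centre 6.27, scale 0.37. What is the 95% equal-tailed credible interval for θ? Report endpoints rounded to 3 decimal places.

[5.433, 7.107]

The t_9 distribution is symmetric; the 95% interval is 6.27 ± t·0.37 with t_{0.975,9} = 2.262.
Half-width: 2.262 × 0.37 = 0.837.
6.27 − 0.837 = 5.433; 6.27 + 0.837 = 7.107.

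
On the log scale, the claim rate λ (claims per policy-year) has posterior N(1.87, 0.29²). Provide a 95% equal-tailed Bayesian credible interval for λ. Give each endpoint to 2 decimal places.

[3.68, 11.45]

On the log scale the 95% interval is 1.87 ± 1.960 × 0.29 = [1.3016, 2.4384].
Exponentiate: [e^1.3016, e^2.4384] = [3.68, 11.45].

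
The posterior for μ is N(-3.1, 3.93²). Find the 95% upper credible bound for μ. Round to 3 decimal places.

3.364

Need U with P(μ ≤ U) = 0.95: U = -3.1 + z_{0.05}·3.93.
z = 1.645; U = -3.1 + 1.645 × 3.93 = 3.364.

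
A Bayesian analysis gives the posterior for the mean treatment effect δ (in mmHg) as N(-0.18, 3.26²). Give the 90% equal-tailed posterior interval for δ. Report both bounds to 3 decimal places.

[-5.542, 5.182]

The posterior is symmetric, so the 90% equal-tailed interval is δ = -0.18 ± z·3.26 with z = 1.645.
Half-width: 1.645 × 3.26 = 5.362.
-0.18 − 5.362 = -5.542; -0.18 + 5.362 = 5.182.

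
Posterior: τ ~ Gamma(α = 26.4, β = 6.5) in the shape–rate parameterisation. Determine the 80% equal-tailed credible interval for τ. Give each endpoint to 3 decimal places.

Posterior: Gamma(shape 26.4, rate 6.5).
Equal-tailed 80% interval: Gamma(26.4, 6.5) quantiles at 0.1 and 0.9.
Posterior mean ≈ 4.062, SD ≈ 0.790; a Normal approximation gives roughly [3.049, 5.075].
Exact: lower = 3.087; upper = 5.102.

[3.087, 5.102]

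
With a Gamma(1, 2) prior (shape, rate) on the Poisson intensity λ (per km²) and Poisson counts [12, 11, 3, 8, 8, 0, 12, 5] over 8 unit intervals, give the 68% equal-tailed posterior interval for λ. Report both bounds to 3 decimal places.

[5.231, 6.768]

Posterior: Gamma(1+59, 2+8) = Gamma(60, 10) (shape, rate).
Equal-tailed 68% interval: Gamma(60, 10) quantiles at 0.16 and 0.84.
Posterior mean ≈ 6.000, SD ≈ 0.775; a Normal approximation gives roughly [5.230, 6.770].
Exact: lower = 5.231; upper = 6.768.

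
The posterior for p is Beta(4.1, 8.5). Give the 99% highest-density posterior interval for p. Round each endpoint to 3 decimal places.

The posterior is unimodal and skewed, so the HPD interval has equal density at both endpoints and is the shortest 99% interval.
Solving f(0.056) = f(0.658) with F(0.658) − F(0.056) = 0.99 gives [0.056, 0.658].
For comparison, the equal-tailed interval is [0.069, 0.678]; the HPD is narrower and shifted toward the mode.

[0.056, 0.658]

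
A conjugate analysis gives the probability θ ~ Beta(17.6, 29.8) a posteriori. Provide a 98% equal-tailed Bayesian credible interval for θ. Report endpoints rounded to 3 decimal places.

[0.220, 0.539]

Posterior: Beta(17.6, 29.8).
Equal-tailed 98% interval: the 0.01 and 0.99 quantiles of Beta(17.6, 29.8).
Posterior mean ≈ 0.371, SD ≈ 0.069; a Normal approximation gives roughly [0.210, 0.533].
Exact: F⁻¹(0.01) = 0.220; F⁻¹(0.99) = 0.539.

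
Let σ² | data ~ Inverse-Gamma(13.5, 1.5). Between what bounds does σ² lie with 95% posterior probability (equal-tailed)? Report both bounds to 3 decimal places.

Inverse-Gamma(13.5, 1.5) quantiles: F⁻¹(0.025) and F⁻¹(0.975).
Equivalently, 1/σ² ~ Gamma(13.5, rate = 1.5); invert its 0.975 and 0.025 quantiles.
Posterior mean ≈ 0.120, SD ≈ 0.035; a Normal approximation gives roughly [0.051, 0.189].
Exact: lower = 0.069; upper = 0.206.

[0.069, 0.206]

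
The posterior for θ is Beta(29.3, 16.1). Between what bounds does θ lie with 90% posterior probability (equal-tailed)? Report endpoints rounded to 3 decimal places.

Posterior: Beta(29.3, 16.1).
Equal-tailed 90% interval: the 0.05 and 0.95 quantiles of Beta(29.3, 16.1).
Posterior mean ≈ 0.645, SD ≈ 0.070; a Normal approximation gives roughly [0.530, 0.761].
Exact: F⁻¹(0.05) = 0.526; F⁻¹(0.95) = 0.757.

[0.526, 0.757]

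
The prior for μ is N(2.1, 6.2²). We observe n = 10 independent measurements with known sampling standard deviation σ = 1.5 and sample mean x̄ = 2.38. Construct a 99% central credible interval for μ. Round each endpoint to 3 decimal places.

Posterior precision = 1/6.2² + 10/1.5² = 0.0260 + 4.4444 = 4.4705, so posterior SD = 0.4730.
Posterior mean = (2.1/6.2² + 10·2.38/1.5²) / 4.4705 = 2.3784.
Interval: 2.3784 ± 2.576 × 0.4730 → [1.160, 3.597].

[1.160, 3.597]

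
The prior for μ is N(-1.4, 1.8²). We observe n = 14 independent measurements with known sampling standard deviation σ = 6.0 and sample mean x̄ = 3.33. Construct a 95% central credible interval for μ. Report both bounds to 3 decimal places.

Posterior precision = 1/1.8² + 14/6.0² = 0.3086 + 0.3889 = 0.6975, so posterior SD = 1.1973.
Posterior mean = (-1.4/1.8² + 14·3.33/6.0²) / 0.6975 = 1.2371.
Interval: 1.2371 ± 1.960 × 1.1973 → [-1.110, 3.584].

[-1.110, 3.584]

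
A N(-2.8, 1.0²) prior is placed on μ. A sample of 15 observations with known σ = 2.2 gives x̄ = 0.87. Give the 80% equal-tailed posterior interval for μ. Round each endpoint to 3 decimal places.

[-0.658, 0.608]

Posterior precision = 1/1.0² + 15/2.2² = 1.0000 + 3.0992 = 4.0992, so posterior SD = 0.4939.
Posterior mean = (-2.8/1.0² + 15·0.87/2.2²) / 4.0992 = -0.0253.
Interval: -0.0253 ± 1.282 × 0.4939 → [-0.658, 0.608].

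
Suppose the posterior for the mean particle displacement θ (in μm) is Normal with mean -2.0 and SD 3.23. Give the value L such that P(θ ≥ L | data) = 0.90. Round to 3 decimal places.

Need L with P(θ ≥ L) = 0.90: L = -2.0 − z_{0.1}·3.23.
z = 1.282; L = -2.0 − 1.282 × 3.23 = -6.139.

-6.139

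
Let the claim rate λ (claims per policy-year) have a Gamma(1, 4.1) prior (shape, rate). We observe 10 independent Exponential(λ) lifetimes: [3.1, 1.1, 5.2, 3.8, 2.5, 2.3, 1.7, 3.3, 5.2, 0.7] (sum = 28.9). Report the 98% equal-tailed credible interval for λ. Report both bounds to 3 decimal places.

[0.145, 0.610]

Posterior: Gamma(1+10, 4.1+28.9) = Gamma(11, 33.0) (shape, rate).
Equal-tailed 98% interval: Gamma(11, 33.0) quantiles at 0.01 and 0.99.
Posterior mean ≈ 0.333, SD ≈ 0.101; a Normal approximation gives roughly [0.100, 0.567].
Exact: lower = 0.145; upper = 0.610.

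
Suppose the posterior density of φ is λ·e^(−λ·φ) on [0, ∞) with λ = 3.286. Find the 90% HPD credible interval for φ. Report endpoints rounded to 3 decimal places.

[0.000, 0.701]

The exponential density is strictly decreasing on [0, ∞), so the HPD interval is anchored at 0: [0, q] with P(φ ≤ q) = 0.90.
q = −ln(1 − 0.90) / 3.286 = 2.3026 / 3.286 = 0.701.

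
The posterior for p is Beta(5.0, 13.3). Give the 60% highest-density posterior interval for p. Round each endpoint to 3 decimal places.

The posterior is unimodal and skewed, so the HPD interval has equal density at both endpoints and is the shortest 60% interval.
Solving f(0.166) = f(0.338) with F(0.338) − F(0.166) = 0.60 gives [0.166, 0.338].
For comparison, the equal-tailed interval is [0.184, 0.358]; the HPD is narrower and shifted toward the mode.

[0.166, 0.338]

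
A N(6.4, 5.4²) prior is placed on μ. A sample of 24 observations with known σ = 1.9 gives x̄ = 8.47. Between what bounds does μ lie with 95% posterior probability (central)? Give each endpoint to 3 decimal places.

[7.701, 9.218]

Posterior precision = 1/5.4² + 24/1.9² = 0.0343 + 6.6482 = 6.6825, so posterior SD = 0.3868.
Posterior mean = (6.4/5.4² + 24·8.47/1.9²) / 6.6825 = 8.4594.
Interval: 8.4594 ± 1.960 × 0.3868 → [7.701, 9.218].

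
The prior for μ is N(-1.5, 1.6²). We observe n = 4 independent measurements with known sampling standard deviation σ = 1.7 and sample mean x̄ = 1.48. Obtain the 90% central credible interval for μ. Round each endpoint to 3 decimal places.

[-0.411, 2.059]

Posterior precision = 1/1.6² + 4/1.7² = 0.3906 + 1.3841 = 1.7747, so posterior SD = 0.7506.
Posterior mean = (-1.5/1.6² + 4·1.48/1.7²) / 1.7747 = 0.8241.
Interval: 0.8241 ± 1.645 × 0.7506 → [-0.411, 2.059].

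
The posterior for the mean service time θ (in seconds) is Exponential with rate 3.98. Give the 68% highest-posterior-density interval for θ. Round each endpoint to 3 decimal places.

The exponential density is strictly decreasing on [0, ∞), so the HPD interval is anchored at 0: [0, q] with P(θ ≤ q) = 0.68.
q = −ln(1 − 0.68) / 3.98 = 1.1394 / 3.98 = 0.286.

[0.000, 0.286]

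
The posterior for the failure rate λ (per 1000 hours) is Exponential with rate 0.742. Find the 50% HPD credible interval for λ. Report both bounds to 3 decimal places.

The exponential density is strictly decreasing on [0, ∞), so the HPD interval is anchored at 0: [0, q] with P(λ ≤ q) = 0.50.
q = −ln(1 − 0.50) / 0.742 = 0.6931 / 0.742 = 0.934.

[0.000, 0.934]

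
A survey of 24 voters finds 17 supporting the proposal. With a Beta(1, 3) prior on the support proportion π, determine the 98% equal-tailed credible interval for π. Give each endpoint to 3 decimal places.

[0.426, 0.831]

Posterior: Beta(1+17, 3+7) = Beta(18, 10).
Equal-tailed 98% interval: the 0.01 and 0.99 quantiles of Beta(18, 10).
Posterior mean ≈ 0.643, SD ≈ 0.089; a Normal approximation gives roughly [0.436, 0.850].
Exact: F⁻¹(0.01) = 0.426; F⁻¹(0.99) = 0.831.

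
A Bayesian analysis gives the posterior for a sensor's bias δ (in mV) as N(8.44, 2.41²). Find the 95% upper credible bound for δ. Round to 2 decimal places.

Need U with P(δ ≤ U) = 0.95: U = 8.44 + z_{0.05}·2.41.
z = 1.645; U = 8.44 + 1.645 × 2.41 = 12.40.

12.40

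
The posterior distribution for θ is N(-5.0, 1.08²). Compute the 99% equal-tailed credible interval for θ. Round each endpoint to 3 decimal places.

[-7.782, -2.218]

The posterior is symmetric, so the 99% equal-tailed interval is θ = -5.0 ± z·1.08 with z = 2.576.
Half-width: 2.576 × 1.08 = 2.782.
-5.0 − 2.782 = -7.782; -5.0 + 2.782 = -2.218.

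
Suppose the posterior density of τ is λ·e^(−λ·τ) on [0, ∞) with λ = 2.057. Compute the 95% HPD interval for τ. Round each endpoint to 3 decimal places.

[0.000, 1.456]

The exponential density is strictly decreasing on [0, ∞), so the HPD interval is anchored at 0: [0, q] with P(τ ≤ q) = 0.95.
q = −ln(1 − 0.95) / 2.057 = 2.9957 / 2.057 = 1.456.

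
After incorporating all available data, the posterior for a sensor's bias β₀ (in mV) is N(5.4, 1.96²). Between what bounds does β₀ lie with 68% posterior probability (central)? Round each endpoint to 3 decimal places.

The posterior is symmetric, so the 68% equal-tailed interval is β₀ = 5.4 ± z·1.96 with z = 0.994.
Half-width: 0.994 × 1.96 = 1.949.
5.4 − 1.949 = 3.451; 5.4 + 1.949 = 7.349.

[3.451, 7.349]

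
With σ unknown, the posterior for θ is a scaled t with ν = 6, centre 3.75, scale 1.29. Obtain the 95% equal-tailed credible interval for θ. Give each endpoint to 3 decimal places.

The t_6 distribution is symmetric; the 95% interval is 3.75 ± t·1.29 with t_{0.975,6} = 2.447.
Half-width: 2.447 × 1.29 = 3.157.
3.75 − 3.157 = 0.593; 3.75 + 3.157 = 6.907.

[0.593, 6.907]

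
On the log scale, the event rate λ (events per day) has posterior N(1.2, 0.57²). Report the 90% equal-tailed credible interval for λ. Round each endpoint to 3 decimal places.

On the log scale the 90% interval is 1.2 ± 1.645 × 0.57 = [0.2624, 2.1376].
Exponentiate: [e^0.2624, e^2.1376] = [1.300, 8.479].

[1.300, 8.479]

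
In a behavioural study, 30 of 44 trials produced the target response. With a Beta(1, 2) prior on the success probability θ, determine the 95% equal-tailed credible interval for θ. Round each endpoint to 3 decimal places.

[0.520, 0.786]

Posterior: Beta(1+30, 2+14) = Beta(31, 16).
Equal-tailed 95% interval: the 0.025 and 0.975 quantiles of Beta(31, 16).
Posterior mean ≈ 0.660, SD ≈ 0.068; a Normal approximation gives roughly [0.526, 0.794].
Exact: F⁻¹(0.025) = 0.520; F⁻¹(0.975) = 0.786.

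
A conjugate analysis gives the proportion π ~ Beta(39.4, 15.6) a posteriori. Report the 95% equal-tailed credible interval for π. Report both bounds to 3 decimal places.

[0.591, 0.826]

Posterior: Beta(39.4, 15.6).
Equal-tailed 95% interval: the 0.025 and 0.975 quantiles of Beta(39.4, 15.6).
Posterior mean ≈ 0.716, SD ≈ 0.060; a Normal approximation gives roughly [0.598, 0.834].
Exact: F⁻¹(0.025) = 0.591; F⁻¹(0.975) = 0.826.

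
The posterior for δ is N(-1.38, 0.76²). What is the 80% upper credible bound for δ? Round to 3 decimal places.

-0.740

Need U with P(δ ≤ U) = 0.80: U = -1.38 + z_{0.2}·0.76.
z = 0.842; U = -1.38 + 0.842 × 0.76 = -0.740.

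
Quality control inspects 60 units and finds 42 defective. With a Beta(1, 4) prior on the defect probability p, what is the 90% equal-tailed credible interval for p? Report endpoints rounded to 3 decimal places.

Posterior: Beta(1+42, 4+18) = Beta(43, 22).
Equal-tailed 90% interval: the 0.05 and 0.95 quantiles of Beta(43, 22).
Posterior mean ≈ 0.662, SD ≈ 0.058; a Normal approximation gives roughly [0.566, 0.757].
Exact: F⁻¹(0.05) = 0.563; F⁻¹(0.95) = 0.755.

[0.563, 0.755]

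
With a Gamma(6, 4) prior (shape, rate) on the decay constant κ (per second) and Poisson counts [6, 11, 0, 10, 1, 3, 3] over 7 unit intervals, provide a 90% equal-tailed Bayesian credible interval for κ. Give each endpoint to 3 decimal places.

Posterior: Gamma(6+34, 4+7) = Gamma(40, 11) (shape, rate).
Equal-tailed 90% interval: Gamma(40, 11) quantiles at 0.05 and 0.95.
Posterior mean ≈ 3.636, SD ≈ 0.575; a Normal approximation gives roughly [2.691, 4.582].
Exact: lower = 2.745; upper = 4.631.

[2.745, 4.631]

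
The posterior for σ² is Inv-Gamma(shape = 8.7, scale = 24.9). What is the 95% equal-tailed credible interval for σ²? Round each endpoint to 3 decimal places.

[1.621, 6.360]

Inverse-Gamma(8.7, 24.9) quantiles: F⁻¹(0.025) and F⁻¹(0.975).
Equivalently, 1/σ² ~ Gamma(8.7, rate = 24.9); invert its 0.975 and 0.025 quantiles.
Posterior mean ≈ 3.234, SD ≈ 1.249; a Normal approximation gives roughly [0.785, 5.682].
Exact: lower = 1.621; upper = 6.360.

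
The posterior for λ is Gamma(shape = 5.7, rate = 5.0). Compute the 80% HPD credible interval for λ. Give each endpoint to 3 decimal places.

[0.482, 1.624]

The posterior is unimodal and skewed, so the HPD interval has equal density at both endpoints and is the shortest 80% interval.
Solving f(0.482) = f(1.624) with F(1.624) − F(0.482) = 0.80 gives [0.482, 1.624].
For comparison, the equal-tailed interval is [0.587, 1.779]; the HPD is narrower and shifted toward the mode.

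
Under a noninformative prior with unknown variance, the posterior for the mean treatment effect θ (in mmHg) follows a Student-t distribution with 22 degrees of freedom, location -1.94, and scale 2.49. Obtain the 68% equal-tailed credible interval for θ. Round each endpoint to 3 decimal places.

[-4.473, 0.593]

The t_22 distribution is symmetric; the 68% interval is -1.94 ± t·2.49 with t_{0.84,22} = 1.017.
Half-width: 1.017 × 2.49 = 2.533.
-1.94 − 2.533 = -4.473; -1.94 + 2.533 = 0.593.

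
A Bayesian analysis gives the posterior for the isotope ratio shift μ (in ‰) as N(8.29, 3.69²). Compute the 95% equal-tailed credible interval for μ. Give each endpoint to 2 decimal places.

The posterior is symmetric, so the 95% equal-tailed interval is μ = 8.29 ± z·3.69 with z = 1.960.
Half-width: 1.960 × 3.69 = 7.23.
8.29 − 7.23 = 1.06; 8.29 + 7.23 = 15.52.

[1.06, 15.52]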